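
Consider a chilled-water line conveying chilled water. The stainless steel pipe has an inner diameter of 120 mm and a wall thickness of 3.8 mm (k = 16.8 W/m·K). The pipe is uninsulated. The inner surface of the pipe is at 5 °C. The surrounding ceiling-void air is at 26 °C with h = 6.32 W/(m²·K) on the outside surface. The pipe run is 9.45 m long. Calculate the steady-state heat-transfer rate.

Q ≈ 502 W

For a radial system each layer contributes R = ln(r_out/r_in)/(2πkL); films add R = 1/(hA).
R_stainless steel pipe wall = ln(63.8/60)/(2π×16.8×9.45) = 6.156×10^-5 K/W
R_outer film = 1/(h_o·2πr_oL) = 1/(6.32×2π×0.0638×9.45) = 0.04177 K/W
R_total = 0.04183 K/W
Q = ΔT/R_total = 21/0.04183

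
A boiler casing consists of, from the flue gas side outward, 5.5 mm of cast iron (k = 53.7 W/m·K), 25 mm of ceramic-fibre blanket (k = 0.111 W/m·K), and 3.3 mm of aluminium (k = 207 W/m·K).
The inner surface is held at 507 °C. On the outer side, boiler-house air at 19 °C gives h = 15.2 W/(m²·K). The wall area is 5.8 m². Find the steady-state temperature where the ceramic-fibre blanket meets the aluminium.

Series thermal resistances:
R_cast iron = L/(kA) = 0.0055/(53.7×5.8) = 1.766×10^-5 K/W
R_ceramic-fibre blanket = L/(kA) = 0.025/(0.111×5.8) = 0.03883 K/W
R_aluminium = L/(kA) = 0.0033/(207×5.8) = 2.749×10^-6 K/W
R_outer film = 1/(h_o·A) = 1/(15.2×5.8) = 0.01134 K/W
R_total = 0.0502 K/W;  Q = ΔT/R_total = 488/0.0502 = 9722 W
T_interface = T_inner − Q·ΣR(inner→interface) = 507 − 9720×0.03885

T ≈ 129 °C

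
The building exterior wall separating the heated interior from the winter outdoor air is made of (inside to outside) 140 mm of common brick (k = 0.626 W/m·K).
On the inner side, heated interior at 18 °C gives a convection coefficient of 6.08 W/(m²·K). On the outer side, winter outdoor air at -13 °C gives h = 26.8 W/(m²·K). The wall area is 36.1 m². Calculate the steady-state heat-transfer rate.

Q ≈ 2630 W

Model the wall as resistances in series:
R_inner film = 1/(h_i·A) = 1/(6.08×36.1) = 0.004556 K/W
R_common brick = L/(kA) = 0.14/(0.626×36.1) = 0.006195 K/W
R_outer film = 1/(h_o·A) = 1/(26.8×36.1) = 0.001034 K/W
R_total = 0.01178 K/W
Q = ΔT / R_total = 31 / 0.01178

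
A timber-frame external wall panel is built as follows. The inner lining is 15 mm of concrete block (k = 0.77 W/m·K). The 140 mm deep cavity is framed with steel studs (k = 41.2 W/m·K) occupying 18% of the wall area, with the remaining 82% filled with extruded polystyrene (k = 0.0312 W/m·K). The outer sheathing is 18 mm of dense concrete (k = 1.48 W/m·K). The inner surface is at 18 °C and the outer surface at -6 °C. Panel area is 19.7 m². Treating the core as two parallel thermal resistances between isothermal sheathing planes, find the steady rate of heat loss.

Q ≈ 9370 W

Sheathing layers in series; stud and cavity paths in parallel between them.
R_inner = 0.015/(0.77×19.7) = 9.889×10^-4 K/W
R_stud  = 0.14/(41.2×0.18×19.7) = 9.583×10^-4 K/W
R_cav   = 0.14/(0.0312×0.82×19.7) = 0.2778 K/W
1/R_core = 1/R_stud + 1/R_cav → R_core = 9.55×10^-4 K/W
R_outer = 0.018/(1.48×19.7) = 6.174×10^-4 K/W
R_total = 0.002561 K/W
Q = ΔT/R_total = 24/0.002561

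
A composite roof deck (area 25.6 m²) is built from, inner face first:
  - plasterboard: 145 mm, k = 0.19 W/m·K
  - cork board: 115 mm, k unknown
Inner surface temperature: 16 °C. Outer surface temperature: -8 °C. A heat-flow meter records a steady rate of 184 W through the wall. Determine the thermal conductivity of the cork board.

k ≈ 0.0446 W/(m·K)

Model the wall as resistances in series:
R_plasterboard = L/(kA) = 0.145/(0.19×25.6) = 0.02981 K/W
Sum of known resistances R_other = 0.02981 K/W
Total R = ΔT/Q = 24/184 = 0.1304 K/W
R_cork board = R_total − R_other = 0.1006 K/W
k = L/(R·A) = 0.115/(0.1006×25.6)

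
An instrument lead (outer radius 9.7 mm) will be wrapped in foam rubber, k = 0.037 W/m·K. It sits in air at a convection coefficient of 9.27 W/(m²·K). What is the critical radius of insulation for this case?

r_cr ≈ 3.99 mm

For a cylinder r_cr = k/h = 0.037/9.27
r_cr = 3.99 mm; since the bare radius (9.7 mm) is above r_cr, any added insulation will reduce heat loss.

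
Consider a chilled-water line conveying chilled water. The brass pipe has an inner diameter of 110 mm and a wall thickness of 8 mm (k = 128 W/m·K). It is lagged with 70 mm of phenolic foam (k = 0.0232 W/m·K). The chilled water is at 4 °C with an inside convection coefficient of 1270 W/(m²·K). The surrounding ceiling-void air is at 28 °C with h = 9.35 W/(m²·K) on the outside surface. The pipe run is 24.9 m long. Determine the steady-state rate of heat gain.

Treating each annulus and film as a series resistance:
R_inner film = 1/(h_i·2πr₁L) = 1/(1270×2π×0.055×24.9) = 9.151×10^-5 K/W
R_brass pipe wall = ln(63/55)/(2π×128×24.9) = 6.781×10^-6 K/W
R_phenolic foam = ln(133/63)/(2π×0.0232×24.9) = 0.2059 K/W
R_outer film = 1/(h_o·2πr_oL) = 1/(9.35×2π×0.133×24.9) = 0.00514 K/W
R_total = 0.2111 K/W
Q = ΔT/R_total = 24/0.2111

Q ≈ 114 W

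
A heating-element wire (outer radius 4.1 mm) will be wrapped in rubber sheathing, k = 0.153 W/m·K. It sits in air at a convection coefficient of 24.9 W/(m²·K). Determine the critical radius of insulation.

r_cr ≈ 6.14 mm

For a cylinder r_cr = k/h = 0.153/24.9
r_cr = 6.14 mm; since the bare radius (4.1 mm) is below r_cr, adding a thin layer of insulation will *increase* heat loss.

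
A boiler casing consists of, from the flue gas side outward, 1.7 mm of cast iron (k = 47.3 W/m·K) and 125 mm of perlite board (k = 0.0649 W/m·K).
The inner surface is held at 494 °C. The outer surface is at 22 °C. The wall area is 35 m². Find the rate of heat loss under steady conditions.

Treating each layer as a thermal resistance in series:
R_cast iron = L/(kA) = 0.0017/(47.3×35) = 1.027×10^-6 K/W
R_perlite board = L/(kA) = 0.125/(0.0649×35) = 0.05503 K/W
R_total = 0.05503 K/W
Q = ΔT / R_total = 472 / 0.05503

Q ≈ 8580 W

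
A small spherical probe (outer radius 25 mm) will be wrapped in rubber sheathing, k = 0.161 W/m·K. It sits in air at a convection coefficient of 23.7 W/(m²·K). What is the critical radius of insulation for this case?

For a sphere r_cr = 2k/h = 2×0.161/23.7
r_cr = 13.6 mm; since the bare radius (25 mm) is above r_cr, any added insulation will reduce heat loss.

r_cr ≈ 13.6 mm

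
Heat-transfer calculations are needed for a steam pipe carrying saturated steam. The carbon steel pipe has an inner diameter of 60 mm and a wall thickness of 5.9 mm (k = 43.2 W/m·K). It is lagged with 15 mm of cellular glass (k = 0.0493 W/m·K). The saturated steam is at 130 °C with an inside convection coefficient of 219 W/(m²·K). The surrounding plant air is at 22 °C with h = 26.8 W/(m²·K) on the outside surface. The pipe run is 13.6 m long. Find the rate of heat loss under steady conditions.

Radial resistances (cylindrical: R_cond = ln(r_o/r_i)/(2πkL), R_conv = 1/(h·2πrL)):
R_inner film = 1/(h_i·2πr₁L) = 1/(219×2π×0.03×13.6) = 0.001781 K/W
R_carbon steel pipe wall = ln(35.9/30)/(2π×43.2×13.6) = 4.864×10^-5 K/W
R_cellular glass = ln(50.9/35.9)/(2π×0.0493×13.6) = 0.08287 K/W
R_outer film = 1/(h_o·2πr_oL) = 1/(26.8×2π×0.0509×13.6) = 0.008579 K/W
R_total = 0.09328 K/W
Q = ΔT/R_total = 108/0.09328

Q ≈ 1160 W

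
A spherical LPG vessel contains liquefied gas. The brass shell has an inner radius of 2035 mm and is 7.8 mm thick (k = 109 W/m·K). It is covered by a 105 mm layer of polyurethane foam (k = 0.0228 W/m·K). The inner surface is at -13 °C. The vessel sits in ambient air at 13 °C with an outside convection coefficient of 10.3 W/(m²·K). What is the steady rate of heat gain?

Radial (spherical) resistances in series:
R_brass shell = (1/2.035 − 1/2.0428)/(4π×109) = 1.37×10^-6 K/W
R_polyurethane foam = (1/2.0428 − 1/2.1478)/(4π×0.0228) = 0.08353 K/W
R_outer film = 1/(h·4πr_o²) = 1/(10.3×4π×2.1478²) = 0.001675 K/W
R_total = 0.0852 K/W
Q = ΔT/R_total = 26/0.0852

Q ≈ 305 W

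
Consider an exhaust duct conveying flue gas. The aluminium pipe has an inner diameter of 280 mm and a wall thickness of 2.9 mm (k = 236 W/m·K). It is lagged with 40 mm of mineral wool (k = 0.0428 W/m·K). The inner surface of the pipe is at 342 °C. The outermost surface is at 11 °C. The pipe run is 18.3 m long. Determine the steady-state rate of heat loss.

Q ≈ 6600 W

Treating each annulus and film as a series resistance:
R_aluminium pipe wall = ln(142.9/140)/(2π×236×18.3) = 7.556×10^-7 K/W
R_mineral wool = ln(182.9/142.9)/(2π×0.0428×18.3) = 0.05015 K/W
R_total = 0.05015 K/W
Q = ΔT/R_total = 331/0.05015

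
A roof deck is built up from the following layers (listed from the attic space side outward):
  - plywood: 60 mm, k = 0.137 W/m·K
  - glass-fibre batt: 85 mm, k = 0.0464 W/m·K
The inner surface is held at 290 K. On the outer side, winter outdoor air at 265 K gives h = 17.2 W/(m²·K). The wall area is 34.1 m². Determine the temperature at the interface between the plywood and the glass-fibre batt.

T ≈ 285 K

Thermal resistances in series:
R_plywood = L/(kA) = 0.06/(0.137×34.1) = 0.01284 K/W
R_glass-fibre batt = L/(kA) = 0.085/(0.0464×34.1) = 0.05372 K/W
R_outer film = 1/(h_o·A) = 1/(17.2×34.1) = 0.001705 K/W
R_total = 0.06827 K/W;  Q = ΔT/R_total = 25/0.06827 = 366.2 W
T_interface = T_inner − Q·ΣR(inner→interface) = 290 − 366×0.01284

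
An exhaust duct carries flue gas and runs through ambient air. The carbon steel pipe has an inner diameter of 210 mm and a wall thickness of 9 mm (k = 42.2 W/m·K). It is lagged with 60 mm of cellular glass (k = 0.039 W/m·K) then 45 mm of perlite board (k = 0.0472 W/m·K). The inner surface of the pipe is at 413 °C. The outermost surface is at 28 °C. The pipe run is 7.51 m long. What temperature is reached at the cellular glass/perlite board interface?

Per-layer cylindrical resistances, series-summed:
R_carbon steel pipe wall = ln(114/105)/(2π×42.2×7.51) = 4.13×10^-5 K/W
R_cellular glass = ln(174/114)/(2π×0.039×7.51) = 0.2298 K/W
R_perlite board = ln(219/174)/(2π×0.0472×7.51) = 0.1033 K/W
R_total = 0.3331 K/W
Q = ΔT/R_total = 385/0.3331
Q = 1160 W
T_interface = T_inner − Q·ΣR(inner→interface) = 413 − 1160×0.2298

T ≈ 147 °C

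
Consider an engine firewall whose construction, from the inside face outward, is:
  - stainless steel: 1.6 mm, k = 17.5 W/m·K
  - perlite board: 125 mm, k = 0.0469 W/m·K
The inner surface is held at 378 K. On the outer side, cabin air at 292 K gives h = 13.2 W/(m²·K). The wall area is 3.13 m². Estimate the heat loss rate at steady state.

Series thermal resistances:
R_stainless steel = L/(kA) = 0.0016/(17.5×3.13) = 2.921×10^-5 K/W
R_perlite board = L/(kA) = 0.125/(0.0469×3.13) = 0.8515 K/W
R_outer film = 1/(h_o·A) = 1/(13.2×3.13) = 0.0242 K/W
R_total = 0.8757 K/W
Q = ΔT / R_total = 86 / 0.8757

Q ≈ 98.2 W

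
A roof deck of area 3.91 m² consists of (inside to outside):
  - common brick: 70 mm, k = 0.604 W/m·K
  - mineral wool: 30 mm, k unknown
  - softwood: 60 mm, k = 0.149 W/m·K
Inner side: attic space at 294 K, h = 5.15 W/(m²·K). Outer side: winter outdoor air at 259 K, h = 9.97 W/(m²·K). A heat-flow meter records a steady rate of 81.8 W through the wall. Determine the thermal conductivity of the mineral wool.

k ≈ 0.0349 W/(m·K)

Using the resistance-network approach (series):
R_inner film = 1/(h_i·A) = 1/(5.15×3.91) = 0.04966 K/W
R_common brick = L/(kA) = 0.07/(0.604×3.91) = 0.02964 K/W
R_softwood = L/(kA) = 0.06/(0.149×3.91) = 0.103 K/W
R_outer film = 1/(h_o·A) = 1/(9.97×3.91) = 0.02565 K/W
Sum of known resistances R_other = 0.2079 K/W
Total R = ΔT/Q = 35/81.8 = 0.4279 K/W
R_mineral wool = R_total − R_other = 0.2199 K/W
k = L/(R·A) = 0.03/(0.2199×3.91)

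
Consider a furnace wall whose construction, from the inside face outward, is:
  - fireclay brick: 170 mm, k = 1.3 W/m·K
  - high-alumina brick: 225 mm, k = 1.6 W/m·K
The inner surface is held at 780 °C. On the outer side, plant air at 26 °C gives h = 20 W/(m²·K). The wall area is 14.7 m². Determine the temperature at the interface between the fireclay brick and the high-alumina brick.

T ≈ 473 °C

Model the wall as resistances in series:
R_fireclay brick = L/(kA) = 0.17/(1.3×14.7) = 0.008896 K/W
R_high-alumina brick = L/(kA) = 0.225/(1.6×14.7) = 0.009566 K/W
R_outer film = 1/(h_o·A) = 1/(20×14.7) = 0.003401 K/W
R_total = 0.02186 K/W;  Q = ΔT/R_total = 754/0.02186 = 34490 W
T_interface = T_inner − Q·ΣR(inner→interface) = 780 − 34500×0.008896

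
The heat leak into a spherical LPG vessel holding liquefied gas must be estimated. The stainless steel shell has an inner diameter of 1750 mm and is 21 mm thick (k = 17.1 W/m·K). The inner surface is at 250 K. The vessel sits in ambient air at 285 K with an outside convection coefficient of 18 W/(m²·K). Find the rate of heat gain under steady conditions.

Radial (spherical) resistances in series:
R_stainless steel shell = (1/0.875 − 1/0.896)/(4π×17.1) = 1.247×10^-4 K/W
R_outer film = 1/(h·4πr_o²) = 1/(18×4π×0.896²) = 0.005507 K/W
R_total = 0.005631 K/W
Q = ΔT/R_total = 35/0.005631

Q ≈ 6220 W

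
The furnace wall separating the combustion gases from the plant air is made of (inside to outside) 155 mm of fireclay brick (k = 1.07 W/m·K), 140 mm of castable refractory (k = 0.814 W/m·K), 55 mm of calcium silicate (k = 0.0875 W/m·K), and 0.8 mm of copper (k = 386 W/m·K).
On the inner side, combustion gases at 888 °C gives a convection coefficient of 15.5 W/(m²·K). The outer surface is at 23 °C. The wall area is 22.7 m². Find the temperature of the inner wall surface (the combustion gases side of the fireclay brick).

T ≈ 833 °C

Thermal resistances in series:
R_inner film = 1/(h_i·A) = 1/(15.5×22.7) = 0.002842 K/W
R_fireclay brick = L/(kA) = 0.155/(1.07×22.7) = 0.006381 K/W
R_castable refractory = L/(kA) = 0.14/(0.814×22.7) = 0.007577 K/W
R_calcium silicate = L/(kA) = 0.055/(0.0875×22.7) = 0.02769 K/W
R_copper = L/(kA) = 0.0008/(386×22.7) = 9.13×10^-8 K/W
R_total = 0.04449 K/W;  Q = ΔT/R_total = 865/0.04449 = 19440 W
T_interface = T_inner − Q·ΣR(inner→interface) = 888 − 19400×0.002842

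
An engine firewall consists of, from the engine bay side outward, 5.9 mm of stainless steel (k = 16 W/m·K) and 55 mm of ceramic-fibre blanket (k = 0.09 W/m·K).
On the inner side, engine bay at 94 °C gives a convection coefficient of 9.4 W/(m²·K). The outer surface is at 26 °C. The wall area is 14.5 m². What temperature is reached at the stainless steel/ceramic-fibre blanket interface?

Thermal resistances in series:
R_inner film = 1/(h_i·A) = 1/(9.4×14.5) = 0.007337 K/W
R_stainless steel = L/(kA) = 0.0059/(16×14.5) = 2.543×10^-5 K/W
R_ceramic-fibre blanket = L/(kA) = 0.055/(0.09×14.5) = 0.04215 K/W
R_total = 0.04951 K/W;  Q = ΔT/R_total = 68/0.04951 = 1374 W
T_interface = T_inner − Q·ΣR(inner→interface) = 94 − 1370×0.007362

T ≈ 83.9 °C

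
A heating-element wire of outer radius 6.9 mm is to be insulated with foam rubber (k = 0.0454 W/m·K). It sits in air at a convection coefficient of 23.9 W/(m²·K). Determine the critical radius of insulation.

For a cylinder r_cr = k/h = 0.0454/23.9
r_cr = 1.9 mm; since the bare radius (6.9 mm) is above r_cr, any added insulation will reduce heat loss.

r_cr ≈ 1.9 mm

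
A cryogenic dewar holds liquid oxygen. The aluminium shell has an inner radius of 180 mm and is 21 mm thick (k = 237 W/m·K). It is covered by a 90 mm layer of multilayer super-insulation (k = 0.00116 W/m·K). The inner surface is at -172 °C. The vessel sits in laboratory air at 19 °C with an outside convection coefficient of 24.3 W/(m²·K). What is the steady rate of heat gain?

Q ≈ 1.81 W

Radial (spherical) resistances in series:
R_aluminium shell = (1/0.18 − 1/0.201)/(4π×237) = 1.949×10^-4 K/W
R_multilayer super-insulation = (1/0.201 − 1/0.291)/(4π×0.00116) = 105.6 K/W
R_outer film = 1/(h·4πr_o²) = 1/(24.3×4π×0.291²) = 0.03867 K/W
R_total = 105.6 K/W
Q = ΔT/R_total = 191/105.6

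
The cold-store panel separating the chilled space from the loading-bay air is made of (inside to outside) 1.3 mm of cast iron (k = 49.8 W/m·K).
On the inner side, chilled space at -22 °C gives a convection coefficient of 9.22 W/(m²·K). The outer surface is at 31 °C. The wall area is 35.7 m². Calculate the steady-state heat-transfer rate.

Q ≈ 17400 W

Treating each layer as a thermal resistance in series:
R_inner film = 1/(h_i·A) = 1/(9.22×35.7) = 0.003038 K/W
R_cast iron = L/(kA) = 0.0013/(49.8×35.7) = 7.312×10^-7 K/W
R_total = 0.003039 K/W
Q = ΔT / R_total = 53 / 0.003039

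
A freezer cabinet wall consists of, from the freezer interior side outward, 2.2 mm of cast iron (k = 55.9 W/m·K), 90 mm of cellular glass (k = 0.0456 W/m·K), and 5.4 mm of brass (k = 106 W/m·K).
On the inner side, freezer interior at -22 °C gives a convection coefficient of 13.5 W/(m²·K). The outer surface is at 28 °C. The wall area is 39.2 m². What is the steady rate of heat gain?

Treating each layer as a thermal resistance in series:
R_inner film = 1/(h_i·A) = 1/(13.5×39.2) = 0.00189 K/W
R_cast iron = L/(kA) = 0.0022/(55.9×39.2) = 1.004×10^-6 K/W
R_cellular glass = L/(kA) = 0.09/(0.0456×39.2) = 0.05035 K/W
R_brass = L/(kA) = 0.0054/(106×39.2) = 1.3×10^-6 K/W
R_total = 0.05224 K/W
Q = ΔT / R_total = 50 / 0.05224

Q ≈ 957 W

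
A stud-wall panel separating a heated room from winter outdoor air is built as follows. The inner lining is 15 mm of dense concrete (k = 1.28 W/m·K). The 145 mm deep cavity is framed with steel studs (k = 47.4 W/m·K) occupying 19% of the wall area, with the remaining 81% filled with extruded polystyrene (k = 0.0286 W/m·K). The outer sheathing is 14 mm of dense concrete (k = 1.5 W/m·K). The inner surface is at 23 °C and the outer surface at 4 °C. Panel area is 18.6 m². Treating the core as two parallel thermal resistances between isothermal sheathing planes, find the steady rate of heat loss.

Q ≈ 9520 W

Sheathing layers in series; stud and cavity paths in parallel between them.
R_inner = 0.015/(1.28×18.6) = 6.3×10^-4 K/W
R_stud  = 0.145/(47.4×0.19×18.6) = 8.656×10^-4 K/W
R_cav   = 0.145/(0.0286×0.81×18.6) = 0.3365 K/W
1/R_core = 1/R_stud + 1/R_cav → R_core = 8.634×10^-4 K/W
R_outer = 0.014/(1.5×18.6) = 5.018×10^-4 K/W
R_total = 0.001995 K/W
Q = ΔT/R_total = 19/0.001995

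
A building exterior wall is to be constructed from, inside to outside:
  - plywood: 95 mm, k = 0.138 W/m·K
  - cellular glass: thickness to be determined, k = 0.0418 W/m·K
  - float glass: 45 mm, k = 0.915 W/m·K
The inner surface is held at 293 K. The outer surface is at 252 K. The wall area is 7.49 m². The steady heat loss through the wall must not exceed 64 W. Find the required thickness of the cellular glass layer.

L ≈ 170 mm

Using the resistance-network approach (series):
R_plywood = L/(kA) = 0.095/(0.138×7.49) = 0.09191 K/W
R_float glass = L/(kA) = 0.045/(0.915×7.49) = 0.006566 K/W
Sum of the known resistances R_other = 0.09848 K/W
Required total resistance R_tot = ΔT/Q_allow = 41/64 = 0.6406 K/W
R_cellular glass = R_tot − R_other = 0.5421 K/W
L = R·k·A = 0.5421×0.0418×7.49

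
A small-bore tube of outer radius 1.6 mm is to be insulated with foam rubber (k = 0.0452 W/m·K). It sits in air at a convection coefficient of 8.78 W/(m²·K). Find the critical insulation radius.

For a cylinder r_cr = k/h = 0.0452/8.78
r_cr = 5.15 mm; since the bare radius (1.6 mm) is below r_cr, adding a thin layer of insulation will *increase* heat loss.

r_cr ≈ 5.15 mm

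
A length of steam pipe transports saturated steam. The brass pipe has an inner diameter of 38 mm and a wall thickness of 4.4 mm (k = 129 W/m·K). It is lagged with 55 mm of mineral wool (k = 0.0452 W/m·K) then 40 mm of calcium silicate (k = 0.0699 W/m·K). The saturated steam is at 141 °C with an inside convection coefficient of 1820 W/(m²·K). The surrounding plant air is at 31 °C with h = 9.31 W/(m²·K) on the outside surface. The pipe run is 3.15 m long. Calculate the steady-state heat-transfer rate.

Per-layer cylindrical resistances, series-summed:
R_inner film = 1/(h_i·2πr₁L) = 1/(1820×2π×0.019×3.15) = 0.001461 K/W
R_brass pipe wall = ln(23.4/19)/(2π×129×3.15) = 8.158×10^-5 K/W
R_mineral wool = ln(78.4/23.4)/(2π×0.0452×3.15) = 1.352 K/W
R_calcium silicate = ln(118.4/78.4)/(2π×0.0699×3.15) = 0.298 K/W
R_outer film = 1/(h_o·2πr_oL) = 1/(9.31×2π×0.1184×3.15) = 0.04584 K/W
R_total = 1.697 K/W
Q = ΔT/R_total = 110/1.697

Q ≈ 64.8 W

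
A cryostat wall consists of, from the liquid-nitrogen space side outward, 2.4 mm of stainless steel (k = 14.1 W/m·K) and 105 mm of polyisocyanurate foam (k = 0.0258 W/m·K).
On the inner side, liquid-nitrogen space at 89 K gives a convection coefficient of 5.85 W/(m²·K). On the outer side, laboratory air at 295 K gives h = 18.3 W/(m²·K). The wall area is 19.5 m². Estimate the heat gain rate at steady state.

Q ≈ 935 W

Using the resistance-network approach (series):
R_inner film = 1/(h_i·A) = 1/(5.85×19.5) = 0.008766 K/W
R_stainless steel = L/(kA) = 0.0024/(14.1×19.5) = 8.729×10^-6 K/W
R_polyisocyanurate foam = L/(kA) = 0.105/(0.0258×19.5) = 0.2087 K/W
R_outer film = 1/(h_o·A) = 1/(18.3×19.5) = 0.002802 K/W
R_total = 0.2203 K/W
Q = ΔT / R_total = 206 / 0.2203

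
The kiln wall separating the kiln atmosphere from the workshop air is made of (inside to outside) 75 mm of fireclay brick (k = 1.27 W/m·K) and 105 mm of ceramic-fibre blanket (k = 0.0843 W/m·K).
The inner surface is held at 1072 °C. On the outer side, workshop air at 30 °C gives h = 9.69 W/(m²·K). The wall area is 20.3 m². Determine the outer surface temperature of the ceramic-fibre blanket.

T ≈ 106 °C

Treating each layer as a thermal resistance in series:
R_fireclay brick = L/(kA) = 0.075/(1.27×20.3) = 0.002909 K/W
R_ceramic-fibre blanket = L/(kA) = 0.105/(0.0843×20.3) = 0.06136 K/W
R_outer film = 1/(h_o·A) = 1/(9.69×20.3) = 0.005084 K/W
R_total = 0.06935 K/W;  Q = ΔT/R_total = 1042/0.06935 = 15030 W
T_interface = T_inner − Q·ΣR(inner→interface) = 1072 − 15000×0.06427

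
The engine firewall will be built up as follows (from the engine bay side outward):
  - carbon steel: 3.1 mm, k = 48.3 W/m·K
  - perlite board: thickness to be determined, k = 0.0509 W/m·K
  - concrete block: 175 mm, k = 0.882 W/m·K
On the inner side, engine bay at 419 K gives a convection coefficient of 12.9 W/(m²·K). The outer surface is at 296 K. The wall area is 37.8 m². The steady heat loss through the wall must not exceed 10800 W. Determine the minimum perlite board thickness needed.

Series thermal resistances:
R_inner film = 1/(h_i·A) = 1/(12.9×37.8) = 0.002051 K/W
R_carbon steel = L/(kA) = 0.0031/(48.3×37.8) = 1.698×10^-6 K/W
R_concrete block = L/(kA) = 0.175/(0.882×37.8) = 0.005249 K/W
Sum of the known resistances R_other = 0.007301 K/W
Required total resistance R_tot = ΔT/Q_allow = 123/10800 = 0.01139 K/W
R_perlite board = R_tot − R_other = 0.004087 K/W
L = R·k·A = 0.004087×0.0509×37.8

L ≈ 7.86 mm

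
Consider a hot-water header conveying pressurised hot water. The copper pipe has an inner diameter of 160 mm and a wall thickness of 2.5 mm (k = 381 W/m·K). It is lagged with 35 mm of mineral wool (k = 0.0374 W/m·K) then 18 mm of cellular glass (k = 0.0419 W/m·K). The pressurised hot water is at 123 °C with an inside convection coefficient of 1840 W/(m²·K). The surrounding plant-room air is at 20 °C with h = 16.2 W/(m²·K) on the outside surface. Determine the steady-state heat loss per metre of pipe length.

q′ ≈ 48.6 W/m

Treating each annulus and film as a series resistance:
R_inner film = 1/(h_i·2πr₁L) = 1/(1840×2π×0.08×1) = 0.001081 K/W
R_copper pipe wall = ln(82.5/80)/(2π×381×1) = 1.285×10^-5 K/W
R_mineral wool = ln(117.5/82.5)/(2π×0.0374×1) = 1.505 K/W
R_cellular glass = ln(135.5/117.5)/(2π×0.0419×1) = 0.5414 K/W
R_outer film = 1/(h_o·2πr_oL) = 1/(16.2×2π×0.1355×1) = 0.0725 K/W
R_total = 2.12 K/W
Q = ΔT/R_total = 103/2.12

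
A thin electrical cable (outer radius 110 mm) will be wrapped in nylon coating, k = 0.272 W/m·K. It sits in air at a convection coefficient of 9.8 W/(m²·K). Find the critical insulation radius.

For a cylinder r_cr = k/h = 0.272/9.8
r_cr = 27.8 mm; since the bare radius (110 mm) is above r_cr, any added insulation will reduce heat loss.

r_cr ≈ 27.8 mm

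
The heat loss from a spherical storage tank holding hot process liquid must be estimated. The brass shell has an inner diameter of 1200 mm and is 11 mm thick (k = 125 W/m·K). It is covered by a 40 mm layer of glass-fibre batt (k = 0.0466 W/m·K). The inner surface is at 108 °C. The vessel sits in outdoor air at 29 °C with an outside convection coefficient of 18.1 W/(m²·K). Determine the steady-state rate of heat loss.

Q ≈ 434 W

Each spherical layer contributes R = (1/r_i − 1/r_o)/(4πk):
R_brass shell = (1/0.6 − 1/0.611)/(4π×125) = 1.91×10^-5 K/W
R_glass-fibre batt = (1/0.611 − 1/0.651)/(4π×0.0466) = 0.1717 K/W
R_outer film = 1/(h·4πr_o²) = 1/(18.1×4π×0.651²) = 0.01037 K/W
R_total = 0.1821 K/W
Q = ΔT/R_total = 79/0.1821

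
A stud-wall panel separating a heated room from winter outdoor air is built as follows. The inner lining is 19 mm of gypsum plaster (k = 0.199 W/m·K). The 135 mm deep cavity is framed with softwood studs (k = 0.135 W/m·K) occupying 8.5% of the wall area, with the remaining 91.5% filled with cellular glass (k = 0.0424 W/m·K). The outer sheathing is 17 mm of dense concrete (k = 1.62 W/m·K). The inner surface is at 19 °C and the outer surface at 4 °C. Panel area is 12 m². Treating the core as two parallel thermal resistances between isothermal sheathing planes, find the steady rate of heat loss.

Sheathing layers in series; stud and cavity paths in parallel between them.
R_inner = 0.019/(0.199×12) = 0.007956 K/W
R_stud  = 0.135/(0.135×0.085×12) = 0.9804 K/W
R_cav   = 0.135/(0.0424×0.915×12) = 0.29 K/W
1/R_core = 1/R_stud + 1/R_cav → R_core = 0.2238 K/W
R_outer = 0.017/(1.62×12) = 8.745×10^-4 K/W
R_total = 0.2326 K/W
Q = ΔT/R_total = 15/0.2326

Q ≈ 64.5 W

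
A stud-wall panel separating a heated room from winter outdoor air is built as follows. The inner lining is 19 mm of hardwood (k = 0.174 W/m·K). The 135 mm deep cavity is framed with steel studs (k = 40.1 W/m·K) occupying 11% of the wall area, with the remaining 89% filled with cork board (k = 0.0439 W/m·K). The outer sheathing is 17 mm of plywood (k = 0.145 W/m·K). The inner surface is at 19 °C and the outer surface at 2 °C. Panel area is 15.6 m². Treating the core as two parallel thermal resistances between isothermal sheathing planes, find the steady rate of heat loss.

Sheathing layers in series; stud and cavity paths in parallel between them.
R_inner = 0.019/(0.174×15.6) = 0.007 K/W
R_stud  = 0.135/(40.1×0.11×15.6) = 0.001962 K/W
R_cav   = 0.135/(0.0439×0.89×15.6) = 0.2215 K/W
1/R_core = 1/R_stud + 1/R_cav → R_core = 0.001945 K/W
R_outer = 0.017/(0.145×15.6) = 0.007515 K/W
R_total = 0.01646 K/W
Q = ΔT/R_total = 17/0.01646

Q ≈ 1030 W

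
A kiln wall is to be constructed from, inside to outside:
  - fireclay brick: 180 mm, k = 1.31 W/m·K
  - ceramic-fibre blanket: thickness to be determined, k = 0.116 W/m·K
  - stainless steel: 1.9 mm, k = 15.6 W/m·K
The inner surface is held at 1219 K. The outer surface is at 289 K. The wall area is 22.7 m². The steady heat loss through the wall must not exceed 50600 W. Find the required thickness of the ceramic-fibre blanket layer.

Thermal resistances in series:
R_fireclay brick = L/(kA) = 0.18/(1.31×22.7) = 0.006053 K/W
R_stainless steel = L/(kA) = 0.0019/(15.6×22.7) = 5.365×10^-6 K/W
Sum of the known resistances R_other = 0.006058 K/W
Required total resistance R_tot = ΔT/Q_allow = 930/50600 = 0.01838 K/W
R_ceramic-fibre blanket = R_tot − R_other = 0.01232 K/W
L = R·k·A = 0.01232×0.116×22.7

L ≈ 32.4 mm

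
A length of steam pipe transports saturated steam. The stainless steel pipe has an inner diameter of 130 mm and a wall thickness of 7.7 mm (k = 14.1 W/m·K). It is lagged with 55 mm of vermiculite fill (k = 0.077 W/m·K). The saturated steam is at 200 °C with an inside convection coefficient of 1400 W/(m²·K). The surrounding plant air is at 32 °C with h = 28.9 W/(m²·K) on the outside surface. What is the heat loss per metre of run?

Treating each annulus and film as a series resistance:
R_inner film = 1/(h_i·2πr₁L) = 1/(1400×2π×0.065×1) = 0.001749 K/W
R_stainless steel pipe wall = ln(72.7/65)/(2π×14.1×1) = 0.001264 K/W
R_vermiculite fill = ln(127.7/72.7)/(2π×0.077×1) = 1.164 K/W
R_outer film = 1/(h_o·2πr_oL) = 1/(28.9×2π×0.1277×1) = 0.04313 K/W
R_total = 1.211 K/W
Q = ΔT/R_total = 168/1.211

q′ ≈ 139 W/m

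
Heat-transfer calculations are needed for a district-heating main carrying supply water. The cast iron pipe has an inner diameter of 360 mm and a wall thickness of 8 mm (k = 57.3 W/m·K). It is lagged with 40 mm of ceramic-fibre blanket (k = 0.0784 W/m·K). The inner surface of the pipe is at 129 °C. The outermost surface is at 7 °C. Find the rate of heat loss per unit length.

q′ ≈ 311 W/m

Per-layer cylindrical resistances, series-summed:
R_cast iron pipe wall = ln(188/180)/(2π×57.3×1) = 1.208×10^-4 K/W
R_ceramic-fibre blanket = ln(228/188)/(2π×0.0784×1) = 0.3916 K/W
R_total = 0.3917 K/W
Q = ΔT/R_total = 122/0.3917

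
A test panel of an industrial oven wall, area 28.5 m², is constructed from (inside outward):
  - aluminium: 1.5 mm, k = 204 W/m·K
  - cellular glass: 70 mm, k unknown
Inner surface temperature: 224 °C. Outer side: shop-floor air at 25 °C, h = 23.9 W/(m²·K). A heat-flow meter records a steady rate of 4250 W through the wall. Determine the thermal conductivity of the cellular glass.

Thermal resistances in series:
R_aluminium = L/(kA) = 0.0015/(204×28.5) = 2.58×10^-7 K/W
R_outer film = 1/(h_o·A) = 1/(23.9×28.5) = 0.001468 K/W
Sum of known resistances R_other = 0.001468 K/W
Total R = ΔT/Q = 199/4250 = 0.04682 K/W
R_cellular glass = R_total − R_other = 0.04536 K/W
k = L/(R·A) = 0.07/(0.04536×28.5)

k ≈ 0.0542 W/(m·K)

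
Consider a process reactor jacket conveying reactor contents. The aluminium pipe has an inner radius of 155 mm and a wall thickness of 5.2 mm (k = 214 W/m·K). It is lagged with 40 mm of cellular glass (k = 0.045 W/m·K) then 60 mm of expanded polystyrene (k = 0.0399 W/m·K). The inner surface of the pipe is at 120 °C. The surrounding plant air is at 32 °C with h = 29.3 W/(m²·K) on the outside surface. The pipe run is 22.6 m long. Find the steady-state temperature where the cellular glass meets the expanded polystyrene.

Per-layer cylindrical resistances, series-summed:
R_aluminium pipe wall = ln(160.2/155)/(2π×214×22.6) = 1.086×10^-6 K/W
R_cellular glass = ln(200.2/160.2)/(2π×0.045×22.6) = 0.03488 K/W
R_expanded polystyrene = ln(260.2/200.2)/(2π×0.0399×22.6) = 0.04627 K/W
R_outer film = 1/(h_o·2πr_oL) = 1/(29.3×2π×0.2602×22.6) = 9.237×10^-4 K/W
R_total = 0.08207 K/W
Q = ΔT/R_total = 88/0.08207
Q = 1070 W
T_interface = T_inner − Q·ΣR(inner→interface) = 120 − 1070×0.03488

T ≈ 82.6 °C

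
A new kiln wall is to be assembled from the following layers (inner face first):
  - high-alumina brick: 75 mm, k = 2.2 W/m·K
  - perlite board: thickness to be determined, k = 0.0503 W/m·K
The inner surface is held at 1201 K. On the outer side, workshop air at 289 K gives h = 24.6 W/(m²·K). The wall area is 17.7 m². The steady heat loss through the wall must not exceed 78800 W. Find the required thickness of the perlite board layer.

L ≈ 6.54 mm

Treating each layer as a thermal resistance in series:
R_high-alumina brick = L/(kA) = 0.075/(2.2×17.7) = 0.001926 K/W
R_outer film = 1/(h_o·A) = 1/(24.6×17.7) = 0.002297 K/W
Sum of the known resistances R_other = 0.004223 K/W
Required total resistance R_tot = ΔT/Q_allow = 912/78800 = 0.01157 K/W
R_perlite board = R_tot − R_other = 0.007351 K/W
L = R·k·A = 0.007351×0.0503×17.7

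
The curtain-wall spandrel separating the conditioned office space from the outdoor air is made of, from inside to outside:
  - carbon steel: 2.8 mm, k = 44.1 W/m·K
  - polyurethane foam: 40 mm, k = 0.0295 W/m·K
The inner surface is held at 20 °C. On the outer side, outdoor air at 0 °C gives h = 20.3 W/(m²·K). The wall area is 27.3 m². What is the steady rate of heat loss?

Series thermal resistances:
R_carbon steel = L/(kA) = 0.0028/(44.1×27.3) = 2.326×10^-6 K/W
R_polyurethane foam = L/(kA) = 0.04/(0.0295×27.3) = 0.04967 K/W
R_outer film = 1/(h_o·A) = 1/(20.3×27.3) = 0.001804 K/W
R_total = 0.05147 K/W
Q = ΔT / R_total = 20 / 0.05147

Q ≈ 389 W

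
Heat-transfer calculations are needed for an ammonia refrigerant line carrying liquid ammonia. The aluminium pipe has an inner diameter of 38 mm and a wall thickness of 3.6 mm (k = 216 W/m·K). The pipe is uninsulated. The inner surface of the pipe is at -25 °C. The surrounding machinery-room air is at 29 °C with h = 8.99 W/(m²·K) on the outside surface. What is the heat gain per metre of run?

Cylindrical conduction, so R = ln(r₂/r₁)/(2πkL) per layer, in series:
R_aluminium pipe wall = ln(22.6/19)/(2π×216×1) = 1.278×10^-4 K/W
R_outer film = 1/(h_o·2πr_oL) = 1/(8.99×2π×0.0226×1) = 0.7833 K/W
R_total = 0.7835 K/W
Q = ΔT/R_total = 54/0.7835

q′ ≈ 68.9 W/m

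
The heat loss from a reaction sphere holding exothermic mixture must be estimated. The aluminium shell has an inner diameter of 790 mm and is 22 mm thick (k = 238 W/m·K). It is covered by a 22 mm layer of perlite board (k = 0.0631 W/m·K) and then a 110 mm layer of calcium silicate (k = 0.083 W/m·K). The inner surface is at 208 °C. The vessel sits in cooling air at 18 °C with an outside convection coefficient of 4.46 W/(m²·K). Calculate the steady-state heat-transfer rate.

Q ≈ 293 W

Spherical conduction: R = (1/r_in − 1/r_out)/(4πk) per layer; series-sum.
R_aluminium shell = (1/0.395 − 1/0.417)/(4π×238) = 4.466×10^-5 K/W
R_perlite board = (1/0.417 − 1/0.439)/(4π×0.0631) = 0.1516 K/W
R_calcium silicate = (1/0.439 − 1/0.549)/(4π×0.083) = 0.4376 K/W
R_outer film = 1/(h·4πr_o²) = 1/(4.46×4π×0.549²) = 0.0592 K/W
R_total = 0.6484 K/W
Q = ΔT/R_total = 190/0.6484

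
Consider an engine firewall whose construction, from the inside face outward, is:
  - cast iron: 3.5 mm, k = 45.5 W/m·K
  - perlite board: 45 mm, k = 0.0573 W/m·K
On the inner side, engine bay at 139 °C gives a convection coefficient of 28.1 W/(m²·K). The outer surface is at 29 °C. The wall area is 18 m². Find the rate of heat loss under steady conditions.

Q ≈ 2410 W

Using the resistance-network approach (series):
R_inner film = 1/(h_i·A) = 1/(28.1×18) = 0.001977 K/W
R_cast iron = L/(kA) = 0.0035/(45.5×18) = 4.274×10^-6 K/W
R_perlite board = L/(kA) = 0.045/(0.0573×18) = 0.04363 K/W
R_total = 0.04561 K/W
Q = ΔT / R_total = 110 / 0.04561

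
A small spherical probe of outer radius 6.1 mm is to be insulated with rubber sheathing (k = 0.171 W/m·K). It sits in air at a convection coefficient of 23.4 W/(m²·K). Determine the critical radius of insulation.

r_cr ≈ 14.6 mm

For a sphere r_cr = 2k/h = 2×0.171/23.4
r_cr = 14.6 mm; since the bare radius (6.1 mm) is below r_cr, adding a thin layer of insulation will *increase* heat loss.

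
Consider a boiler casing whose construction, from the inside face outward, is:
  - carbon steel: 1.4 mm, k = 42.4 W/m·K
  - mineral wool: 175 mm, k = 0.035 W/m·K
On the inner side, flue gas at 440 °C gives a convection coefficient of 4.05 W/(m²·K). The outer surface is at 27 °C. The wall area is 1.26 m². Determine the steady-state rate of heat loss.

Q ≈ 99.2 W

Treating each layer as a thermal resistance in series:
R_inner film = 1/(h_i·A) = 1/(4.05×1.26) = 0.196 K/W
R_carbon steel = L/(kA) = 0.0014/(42.4×1.26) = 2.621×10^-5 K/W
R_mineral wool = L/(kA) = 0.175/(0.035×1.26) = 3.968 K/W
R_total = 4.164 K/W
Q = ΔT / R_total = 413 / 4.164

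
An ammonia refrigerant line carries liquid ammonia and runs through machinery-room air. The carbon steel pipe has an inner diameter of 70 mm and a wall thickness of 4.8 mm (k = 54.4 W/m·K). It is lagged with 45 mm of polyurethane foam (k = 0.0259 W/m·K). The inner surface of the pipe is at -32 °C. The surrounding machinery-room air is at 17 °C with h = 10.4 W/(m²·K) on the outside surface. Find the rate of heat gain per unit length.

q′ ≈ 10.1 W/m

Cylindrical conduction, so R = ln(r₂/r₁)/(2πkL) per layer, in series:
R_carbon steel pipe wall = ln(39.8/35)/(2π×54.4×1) = 3.76×10^-4 K/W
R_polyurethane foam = ln(84.8/39.8)/(2π×0.0259×1) = 4.648 K/W
R_outer film = 1/(h_o·2πr_oL) = 1/(10.4×2π×0.0848×1) = 0.1805 K/W
R_total = 4.829 K/W
Q = ΔT/R_total = 49/4.829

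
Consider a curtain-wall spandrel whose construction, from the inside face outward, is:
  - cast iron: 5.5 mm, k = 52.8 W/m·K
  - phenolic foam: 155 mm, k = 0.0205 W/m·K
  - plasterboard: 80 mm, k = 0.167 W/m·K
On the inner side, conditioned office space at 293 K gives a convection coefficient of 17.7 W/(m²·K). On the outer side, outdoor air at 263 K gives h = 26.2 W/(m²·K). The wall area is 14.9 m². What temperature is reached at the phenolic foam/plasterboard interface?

T ≈ 265 K

Thermal resistances in series:
R_inner film = 1/(h_i·A) = 1/(17.7×14.9) = 0.003792 K/W
R_cast iron = L/(kA) = 0.0055/(52.8×14.9) = 6.991×10^-6 K/W
R_phenolic foam = L/(kA) = 0.155/(0.0205×14.9) = 0.5074 K/W
R_plasterboard = L/(kA) = 0.08/(0.167×14.9) = 0.03215 K/W
R_outer film = 1/(h_o·A) = 1/(26.2×14.9) = 0.002562 K/W
R_total = 0.546 K/W;  Q = ΔT/R_total = 30/0.546 = 54.95 W
T_interface = T_inner − Q·ΣR(inner→interface) = 293 − 54.9×0.5112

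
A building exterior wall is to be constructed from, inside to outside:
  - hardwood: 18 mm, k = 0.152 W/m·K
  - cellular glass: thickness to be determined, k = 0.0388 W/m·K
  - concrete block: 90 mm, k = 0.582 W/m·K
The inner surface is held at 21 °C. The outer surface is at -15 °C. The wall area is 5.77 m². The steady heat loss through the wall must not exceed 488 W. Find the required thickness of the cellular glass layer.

L ≈ 5.92 mm

Treating each layer as a thermal resistance in series:
R_hardwood = L/(kA) = 0.018/(0.152×5.77) = 0.02052 K/W
R_concrete block = L/(kA) = 0.09/(0.582×5.77) = 0.0268 K/W
Sum of the known resistances R_other = 0.04732 K/W
Required total resistance R_tot = ΔT/Q_allow = 36/488 = 0.07377 K/W
R_cellular glass = R_tot − R_other = 0.02645 K/W
L = R·k·A = 0.02645×0.0388×5.77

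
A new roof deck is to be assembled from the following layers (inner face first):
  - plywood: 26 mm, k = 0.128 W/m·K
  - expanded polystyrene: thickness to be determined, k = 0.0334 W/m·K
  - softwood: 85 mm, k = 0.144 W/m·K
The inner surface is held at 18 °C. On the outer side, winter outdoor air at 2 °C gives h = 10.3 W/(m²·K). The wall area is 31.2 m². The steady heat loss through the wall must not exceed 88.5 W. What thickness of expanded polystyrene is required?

L ≈ 159 mm

Model the wall as resistances in series:
R_plywood = L/(kA) = 0.026/(0.128×31.2) = 0.00651 K/W
R_softwood = L/(kA) = 0.085/(0.144×31.2) = 0.01892 K/W
R_outer film = 1/(h_o·A) = 1/(10.3×31.2) = 0.003112 K/W
Sum of the known resistances R_other = 0.02854 K/W
Required total resistance R_tot = ΔT/Q_allow = 16/88.5 = 0.1808 K/W
R_expanded polystyrene = R_tot − R_other = 0.1522 K/W
L = R·k·A = 0.1522×0.0334×31.2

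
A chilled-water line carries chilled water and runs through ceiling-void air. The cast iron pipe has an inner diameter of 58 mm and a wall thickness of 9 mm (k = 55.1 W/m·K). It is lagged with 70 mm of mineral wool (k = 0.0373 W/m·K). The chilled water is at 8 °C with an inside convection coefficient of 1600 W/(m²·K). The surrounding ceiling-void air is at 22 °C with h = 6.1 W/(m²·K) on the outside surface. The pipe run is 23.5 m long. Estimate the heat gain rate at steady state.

Q ≈ 70 W

Radial resistances (cylindrical: R_cond = ln(r_o/r_i)/(2πkL), R_conv = 1/(h·2πrL)):
R_inner film = 1/(h_i·2πr₁L) = 1/(1600×2π×0.029×23.5) = 1.46×10^-4 K/W
R_cast iron pipe wall = ln(38/29)/(2π×55.1×23.5) = 3.322×10^-5 K/W
R_mineral wool = ln(108/38)/(2π×0.0373×23.5) = 0.1897 K/W
R_outer film = 1/(h_o·2πr_oL) = 1/(6.1×2π×0.108×23.5) = 0.01028 K/W
R_total = 0.2001 K/W
Q = ΔT/R_total = 14/0.2001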